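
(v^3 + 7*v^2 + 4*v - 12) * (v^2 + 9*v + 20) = v^5 + 16*v^4 + 87*v^3 + 164*v^2 - 28*v - 240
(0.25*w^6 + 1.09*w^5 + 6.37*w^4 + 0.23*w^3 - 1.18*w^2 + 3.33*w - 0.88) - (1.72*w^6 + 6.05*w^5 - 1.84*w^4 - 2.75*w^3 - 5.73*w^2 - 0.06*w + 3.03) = -1.47*w^6 - 4.96*w^5 + 8.21*w^4 + 2.98*w^3 + 4.55*w^2 + 3.39*w - 3.91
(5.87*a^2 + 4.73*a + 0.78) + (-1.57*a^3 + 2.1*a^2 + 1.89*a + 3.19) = -1.57*a^3 + 7.97*a^2 + 6.62*a + 3.97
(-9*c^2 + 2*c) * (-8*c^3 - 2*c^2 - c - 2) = 72*c^5 + 2*c^4 + 5*c^3 + 16*c^2 - 4*c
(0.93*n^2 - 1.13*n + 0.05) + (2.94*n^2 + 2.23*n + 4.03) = 3.87*n^2 + 1.1*n + 4.08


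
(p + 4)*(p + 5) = p^2 + 9*p + 20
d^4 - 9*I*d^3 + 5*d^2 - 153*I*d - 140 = (d - 7*I)*(d - 5*I)*(d - I)*(d + 4*I)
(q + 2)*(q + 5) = q^2 + 7*q + 10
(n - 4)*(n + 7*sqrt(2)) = n^2 - 4*n + 7*sqrt(2)*n - 28*sqrt(2)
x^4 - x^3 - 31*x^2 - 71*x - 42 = (x - 7)*(x + 1)*(x + 2)*(x + 3)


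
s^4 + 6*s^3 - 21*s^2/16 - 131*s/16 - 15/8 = (s - 5/4)*(s + 1/4)*(s + 1)*(s + 6)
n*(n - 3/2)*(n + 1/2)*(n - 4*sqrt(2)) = n^4 - 4*sqrt(2)*n^3 - n^3 - 3*n^2/4 + 4*sqrt(2)*n^2 + 3*sqrt(2)*n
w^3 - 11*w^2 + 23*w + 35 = (w - 7)*(w - 5)*(w + 1)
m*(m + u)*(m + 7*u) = m^3 + 8*m^2*u + 7*m*u^2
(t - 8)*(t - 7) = t^2 - 15*t + 56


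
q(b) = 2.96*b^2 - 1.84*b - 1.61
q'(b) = 5.92*b - 1.84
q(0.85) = -1.04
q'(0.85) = 3.19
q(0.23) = -1.88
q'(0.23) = -0.48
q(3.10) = 21.13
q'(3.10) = 16.51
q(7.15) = 136.56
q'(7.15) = 40.49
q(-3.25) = 35.64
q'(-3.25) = -21.08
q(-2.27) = 17.82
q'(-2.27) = -15.28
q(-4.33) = 61.85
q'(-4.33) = -27.47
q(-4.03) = 53.88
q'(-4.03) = -25.70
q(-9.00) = 254.71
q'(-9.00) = -55.12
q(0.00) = -1.61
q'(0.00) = -1.84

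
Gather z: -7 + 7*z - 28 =7*z - 35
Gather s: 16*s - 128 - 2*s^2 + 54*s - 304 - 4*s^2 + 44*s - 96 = -6*s^2 + 114*s - 528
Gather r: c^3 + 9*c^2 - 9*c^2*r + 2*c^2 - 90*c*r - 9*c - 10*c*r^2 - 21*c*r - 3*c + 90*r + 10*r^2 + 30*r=c^3 + 11*c^2 - 12*c + r^2*(10 - 10*c) + r*(-9*c^2 - 111*c + 120)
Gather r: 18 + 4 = 22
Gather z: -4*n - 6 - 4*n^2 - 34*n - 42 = -4*n^2 - 38*n - 48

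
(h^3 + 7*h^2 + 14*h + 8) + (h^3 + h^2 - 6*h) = 2*h^3 + 8*h^2 + 8*h + 8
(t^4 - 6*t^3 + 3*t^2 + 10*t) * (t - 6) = t^5 - 12*t^4 + 39*t^3 - 8*t^2 - 60*t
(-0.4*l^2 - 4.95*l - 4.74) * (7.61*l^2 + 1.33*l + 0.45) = -3.044*l^4 - 38.2015*l^3 - 42.8349*l^2 - 8.5317*l - 2.133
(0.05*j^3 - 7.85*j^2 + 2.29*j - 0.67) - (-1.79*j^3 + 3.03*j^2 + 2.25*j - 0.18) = 1.84*j^3 - 10.88*j^2 + 0.04*j - 0.49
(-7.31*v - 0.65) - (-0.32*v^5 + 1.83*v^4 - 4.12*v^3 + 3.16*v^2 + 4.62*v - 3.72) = 0.32*v^5 - 1.83*v^4 + 4.12*v^3 - 3.16*v^2 - 11.93*v + 3.07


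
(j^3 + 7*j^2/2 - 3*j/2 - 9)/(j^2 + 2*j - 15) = (2*j^3 + 7*j^2 - 3*j - 18)/(2*(j^2 + 2*j - 15))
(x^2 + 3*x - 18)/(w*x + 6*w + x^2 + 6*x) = (x - 3)/(w + x)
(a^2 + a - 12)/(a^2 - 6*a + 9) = (a + 4)/(a - 3)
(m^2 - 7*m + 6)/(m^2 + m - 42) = (m - 1)/(m + 7)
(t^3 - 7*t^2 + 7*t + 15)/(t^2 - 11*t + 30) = (t^2 - 2*t - 3)/(t - 6)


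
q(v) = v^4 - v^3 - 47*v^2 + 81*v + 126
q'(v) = 4*v^3 - 3*v^2 - 94*v + 81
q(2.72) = 33.21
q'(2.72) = -116.38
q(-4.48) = -687.45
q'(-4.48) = 82.25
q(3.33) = -39.41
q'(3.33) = -117.58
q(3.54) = -63.57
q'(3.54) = -111.91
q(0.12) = 135.04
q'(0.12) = 69.68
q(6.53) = 190.61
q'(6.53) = 453.04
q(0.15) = 137.09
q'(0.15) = 66.85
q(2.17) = 92.41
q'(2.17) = -96.23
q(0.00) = 126.00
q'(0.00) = 81.00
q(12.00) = 13338.00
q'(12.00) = 5433.00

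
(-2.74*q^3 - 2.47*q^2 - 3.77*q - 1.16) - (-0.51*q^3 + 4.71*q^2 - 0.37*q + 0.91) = -2.23*q^3 - 7.18*q^2 - 3.4*q - 2.07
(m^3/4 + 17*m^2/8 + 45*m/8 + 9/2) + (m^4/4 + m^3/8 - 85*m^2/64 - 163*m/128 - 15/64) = m^4/4 + 3*m^3/8 + 51*m^2/64 + 557*m/128 + 273/64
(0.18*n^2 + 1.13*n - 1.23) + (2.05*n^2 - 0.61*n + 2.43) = 2.23*n^2 + 0.52*n + 1.2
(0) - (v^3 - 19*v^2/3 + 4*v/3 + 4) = -v^3 + 19*v^2/3 - 4*v/3 - 4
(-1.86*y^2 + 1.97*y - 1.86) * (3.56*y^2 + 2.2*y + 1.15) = -6.6216*y^4 + 2.9212*y^3 - 4.4266*y^2 - 1.8265*y - 2.139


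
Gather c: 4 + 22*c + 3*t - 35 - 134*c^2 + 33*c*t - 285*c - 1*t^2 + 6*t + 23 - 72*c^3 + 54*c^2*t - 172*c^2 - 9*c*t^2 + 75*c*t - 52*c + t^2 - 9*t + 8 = -72*c^3 + c^2*(54*t - 306) + c*(-9*t^2 + 108*t - 315)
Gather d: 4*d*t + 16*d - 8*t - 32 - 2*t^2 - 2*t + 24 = d*(4*t + 16) - 2*t^2 - 10*t - 8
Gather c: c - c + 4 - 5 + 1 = 0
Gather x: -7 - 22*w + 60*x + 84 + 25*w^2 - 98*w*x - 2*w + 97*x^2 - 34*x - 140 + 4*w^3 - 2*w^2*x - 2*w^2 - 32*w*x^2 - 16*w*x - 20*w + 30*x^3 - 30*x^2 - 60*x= 4*w^3 + 23*w^2 - 44*w + 30*x^3 + x^2*(67 - 32*w) + x*(-2*w^2 - 114*w - 34) - 63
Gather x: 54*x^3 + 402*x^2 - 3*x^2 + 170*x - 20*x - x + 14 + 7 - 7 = 54*x^3 + 399*x^2 + 149*x + 14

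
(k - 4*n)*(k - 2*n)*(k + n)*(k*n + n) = k^4*n - 5*k^3*n^2 + k^3*n + 2*k^2*n^3 - 5*k^2*n^2 + 8*k*n^4 + 2*k*n^3 + 8*n^4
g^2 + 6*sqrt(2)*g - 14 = (g - sqrt(2))*(g + 7*sqrt(2))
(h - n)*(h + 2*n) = h^2 + h*n - 2*n^2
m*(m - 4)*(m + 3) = m^3 - m^2 - 12*m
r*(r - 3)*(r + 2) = r^3 - r^2 - 6*r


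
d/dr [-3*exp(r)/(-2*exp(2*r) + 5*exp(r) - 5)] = (15 - 6*exp(2*r))*exp(r)/(4*exp(4*r) - 20*exp(3*r) + 45*exp(2*r) - 50*exp(r) + 25)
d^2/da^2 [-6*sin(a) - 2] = 6*sin(a)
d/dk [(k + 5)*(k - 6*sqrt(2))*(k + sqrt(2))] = 3*k^2 - 10*sqrt(2)*k + 10*k - 25*sqrt(2) - 12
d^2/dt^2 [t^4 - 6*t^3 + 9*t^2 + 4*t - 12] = 12*t^2 - 36*t + 18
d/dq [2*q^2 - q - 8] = 4*q - 1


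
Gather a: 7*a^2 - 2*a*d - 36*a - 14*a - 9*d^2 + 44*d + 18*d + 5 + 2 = 7*a^2 + a*(-2*d - 50) - 9*d^2 + 62*d + 7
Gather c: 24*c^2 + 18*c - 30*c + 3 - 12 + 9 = 24*c^2 - 12*c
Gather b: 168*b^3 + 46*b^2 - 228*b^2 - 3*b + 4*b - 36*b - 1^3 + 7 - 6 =168*b^3 - 182*b^2 - 35*b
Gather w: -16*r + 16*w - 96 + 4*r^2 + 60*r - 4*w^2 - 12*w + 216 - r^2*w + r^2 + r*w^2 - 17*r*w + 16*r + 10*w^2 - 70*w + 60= 5*r^2 + 60*r + w^2*(r + 6) + w*(-r^2 - 17*r - 66) + 180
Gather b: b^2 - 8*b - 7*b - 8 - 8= b^2 - 15*b - 16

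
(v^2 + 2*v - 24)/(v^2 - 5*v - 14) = (-v^2 - 2*v + 24)/(-v^2 + 5*v + 14)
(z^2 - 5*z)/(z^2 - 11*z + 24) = z*(z - 5)/(z^2 - 11*z + 24)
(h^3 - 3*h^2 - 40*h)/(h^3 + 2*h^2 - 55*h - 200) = h/(h + 5)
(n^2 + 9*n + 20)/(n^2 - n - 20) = (n + 5)/(n - 5)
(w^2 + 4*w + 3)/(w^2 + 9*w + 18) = (w + 1)/(w + 6)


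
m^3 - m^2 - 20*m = m*(m - 5)*(m + 4)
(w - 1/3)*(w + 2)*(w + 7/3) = w^3 + 4*w^2 + 29*w/9 - 14/9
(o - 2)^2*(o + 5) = o^3 + o^2 - 16*o + 20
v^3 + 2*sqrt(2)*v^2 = v^2*(v + 2*sqrt(2))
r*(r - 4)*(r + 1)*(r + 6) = r^4 + 3*r^3 - 22*r^2 - 24*r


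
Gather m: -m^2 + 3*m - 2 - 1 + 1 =-m^2 + 3*m - 2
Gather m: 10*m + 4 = 10*m + 4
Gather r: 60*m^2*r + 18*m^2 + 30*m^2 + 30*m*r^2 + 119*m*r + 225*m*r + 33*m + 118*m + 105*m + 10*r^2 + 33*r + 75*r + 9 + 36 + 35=48*m^2 + 256*m + r^2*(30*m + 10) + r*(60*m^2 + 344*m + 108) + 80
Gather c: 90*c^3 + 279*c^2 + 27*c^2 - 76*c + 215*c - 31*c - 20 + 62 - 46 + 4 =90*c^3 + 306*c^2 + 108*c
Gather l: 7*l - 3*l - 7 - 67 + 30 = 4*l - 44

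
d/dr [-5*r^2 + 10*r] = 10 - 10*r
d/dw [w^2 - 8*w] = 2*w - 8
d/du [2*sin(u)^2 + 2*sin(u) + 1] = 2*sin(2*u) + 2*cos(u)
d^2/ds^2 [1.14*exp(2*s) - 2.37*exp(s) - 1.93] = (4.56*exp(s) - 2.37)*exp(s)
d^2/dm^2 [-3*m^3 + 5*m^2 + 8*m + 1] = 10 - 18*m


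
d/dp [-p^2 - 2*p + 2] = -2*p - 2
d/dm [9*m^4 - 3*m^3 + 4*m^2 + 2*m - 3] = 36*m^3 - 9*m^2 + 8*m + 2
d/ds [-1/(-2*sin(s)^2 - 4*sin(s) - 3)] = -4*(sin(s) + 1)*cos(s)/(4*sin(s) - cos(2*s) + 4)^2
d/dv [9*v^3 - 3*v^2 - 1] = 3*v*(9*v - 2)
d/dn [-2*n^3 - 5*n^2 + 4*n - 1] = -6*n^2 - 10*n + 4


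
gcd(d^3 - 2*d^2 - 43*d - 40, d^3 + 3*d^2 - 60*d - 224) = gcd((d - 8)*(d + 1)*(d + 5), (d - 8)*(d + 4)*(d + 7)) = d - 8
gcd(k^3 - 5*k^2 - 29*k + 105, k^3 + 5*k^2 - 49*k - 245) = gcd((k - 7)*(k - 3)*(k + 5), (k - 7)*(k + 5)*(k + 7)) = k^2 - 2*k - 35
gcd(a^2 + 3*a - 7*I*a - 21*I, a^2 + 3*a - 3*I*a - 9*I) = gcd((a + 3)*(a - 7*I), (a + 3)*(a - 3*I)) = a + 3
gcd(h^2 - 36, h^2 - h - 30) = h - 6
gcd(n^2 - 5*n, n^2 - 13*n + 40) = n - 5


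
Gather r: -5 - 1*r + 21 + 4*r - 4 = 3*r + 12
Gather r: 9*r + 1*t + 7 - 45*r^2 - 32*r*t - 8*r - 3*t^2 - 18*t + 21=-45*r^2 + r*(1 - 32*t) - 3*t^2 - 17*t + 28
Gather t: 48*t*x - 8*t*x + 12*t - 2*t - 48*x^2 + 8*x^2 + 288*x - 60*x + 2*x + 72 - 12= t*(40*x + 10) - 40*x^2 + 230*x + 60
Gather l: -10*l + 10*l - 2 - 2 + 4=0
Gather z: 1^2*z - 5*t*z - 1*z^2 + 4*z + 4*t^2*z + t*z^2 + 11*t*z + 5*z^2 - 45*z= z^2*(t + 4) + z*(4*t^2 + 6*t - 40)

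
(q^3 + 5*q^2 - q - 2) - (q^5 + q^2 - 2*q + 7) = -q^5 + q^3 + 4*q^2 + q - 9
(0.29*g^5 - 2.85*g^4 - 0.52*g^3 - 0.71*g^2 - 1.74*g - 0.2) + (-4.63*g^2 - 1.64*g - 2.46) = 0.29*g^5 - 2.85*g^4 - 0.52*g^3 - 5.34*g^2 - 3.38*g - 2.66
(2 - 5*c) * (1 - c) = 5*c^2 - 7*c + 2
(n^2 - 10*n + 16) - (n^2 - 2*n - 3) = 19 - 8*n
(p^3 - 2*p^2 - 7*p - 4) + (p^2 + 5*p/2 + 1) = p^3 - p^2 - 9*p/2 - 3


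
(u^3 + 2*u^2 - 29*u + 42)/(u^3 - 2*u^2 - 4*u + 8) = (u^2 + 4*u - 21)/(u^2 - 4)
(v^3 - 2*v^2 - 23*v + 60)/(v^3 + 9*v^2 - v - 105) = (v - 4)/(v + 7)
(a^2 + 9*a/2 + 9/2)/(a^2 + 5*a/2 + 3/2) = (a + 3)/(a + 1)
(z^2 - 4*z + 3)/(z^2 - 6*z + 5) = (z - 3)/(z - 5)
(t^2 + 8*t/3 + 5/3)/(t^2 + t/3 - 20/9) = 3*(t + 1)/(3*t - 4)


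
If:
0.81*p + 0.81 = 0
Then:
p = -1.00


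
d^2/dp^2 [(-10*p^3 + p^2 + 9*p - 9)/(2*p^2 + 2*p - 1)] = 14*(-4*p^3 - 6*p^2 - 12*p - 5)/(8*p^6 + 24*p^5 + 12*p^4 - 16*p^3 - 6*p^2 + 6*p - 1)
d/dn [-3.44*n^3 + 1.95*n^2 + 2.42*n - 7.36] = -10.32*n^2 + 3.9*n + 2.42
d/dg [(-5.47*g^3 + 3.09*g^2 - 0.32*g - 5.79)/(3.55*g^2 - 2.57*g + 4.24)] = (-19.4185*g^4 + 28.1158*g^3 - 76.3837*g^2 + 67.3122*g - 16.2371)/(12.6025*g^4 - 18.247*g^3 + 36.7089*g^2 - 21.7936*g + 17.9776)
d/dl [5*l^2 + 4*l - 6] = 10*l + 4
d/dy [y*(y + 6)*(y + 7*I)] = 3*y^2 + y*(12 + 14*I) + 42*I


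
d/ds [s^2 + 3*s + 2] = 2*s + 3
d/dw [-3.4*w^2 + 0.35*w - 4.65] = 0.35 - 6.8*w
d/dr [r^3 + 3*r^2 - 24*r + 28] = 3*r^2 + 6*r - 24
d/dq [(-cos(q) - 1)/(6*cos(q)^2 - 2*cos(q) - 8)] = -3*sin(q)/(2*(3*cos(q) - 4)^2)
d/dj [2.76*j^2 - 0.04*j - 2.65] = 5.52*j - 0.04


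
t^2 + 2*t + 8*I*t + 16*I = (t + 2)*(t + 8*I)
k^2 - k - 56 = (k - 8)*(k + 7)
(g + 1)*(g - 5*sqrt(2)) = g^2 - 5*sqrt(2)*g + g - 5*sqrt(2)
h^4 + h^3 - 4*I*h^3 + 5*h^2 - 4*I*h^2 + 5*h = h*(h + 1)*(h - 5*I)*(h + I)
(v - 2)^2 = v^2 - 4*v + 4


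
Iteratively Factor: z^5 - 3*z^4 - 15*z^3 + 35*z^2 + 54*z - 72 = (z - 4)*(z^4 + z^3 - 11*z^2 - 9*z + 18) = (z - 4)*(z - 1)*(z^3 + 2*z^2 - 9*z - 18) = (z - 4)*(z - 1)*(z + 2)*(z^2 - 9) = (z - 4)*(z - 3)*(z - 1)*(z + 2)*(z + 3)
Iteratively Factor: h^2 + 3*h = (h)*(h + 3)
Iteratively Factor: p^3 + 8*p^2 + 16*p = (p + 4)*(p^2 + 4*p) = (p + 4)^2*(p)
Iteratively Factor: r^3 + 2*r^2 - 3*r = (r + 3)*(r^2 - r) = (r - 1)*(r + 3)*(r)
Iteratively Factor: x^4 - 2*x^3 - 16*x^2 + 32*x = (x - 2)*(x^3 - 16*x) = x*(x - 2)*(x^2 - 16) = x*(x - 4)*(x - 2)*(x + 4)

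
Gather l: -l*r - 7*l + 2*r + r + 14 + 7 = l*(-r - 7) + 3*r + 21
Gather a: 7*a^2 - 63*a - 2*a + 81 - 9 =7*a^2 - 65*a + 72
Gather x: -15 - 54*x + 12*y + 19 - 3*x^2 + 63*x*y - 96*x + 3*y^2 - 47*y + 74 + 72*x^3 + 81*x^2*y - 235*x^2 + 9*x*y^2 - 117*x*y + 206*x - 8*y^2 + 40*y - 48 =72*x^3 + x^2*(81*y - 238) + x*(9*y^2 - 54*y + 56) - 5*y^2 + 5*y + 30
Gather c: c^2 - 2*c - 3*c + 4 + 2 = c^2 - 5*c + 6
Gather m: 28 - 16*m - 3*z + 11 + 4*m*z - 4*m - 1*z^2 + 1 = m*(4*z - 20) - z^2 - 3*z + 40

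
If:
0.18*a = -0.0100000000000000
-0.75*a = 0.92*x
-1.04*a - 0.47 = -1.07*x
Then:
No Solution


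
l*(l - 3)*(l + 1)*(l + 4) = l^4 + 2*l^3 - 11*l^2 - 12*l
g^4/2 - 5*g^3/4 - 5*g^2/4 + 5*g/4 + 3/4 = (g/2 + 1/2)*(g - 3)*(g - 1)*(g + 1/2)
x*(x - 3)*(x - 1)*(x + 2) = x^4 - 2*x^3 - 5*x^2 + 6*x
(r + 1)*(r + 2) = r^2 + 3*r + 2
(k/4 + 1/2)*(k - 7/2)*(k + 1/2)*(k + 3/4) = k^4/4 - k^3/16 - 17*k^2/8 - 149*k/64 - 21/32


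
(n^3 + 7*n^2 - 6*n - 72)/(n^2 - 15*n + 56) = (n^3 + 7*n^2 - 6*n - 72)/(n^2 - 15*n + 56)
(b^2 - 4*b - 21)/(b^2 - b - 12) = (b - 7)/(b - 4)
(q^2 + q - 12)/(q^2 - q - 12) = (-q^2 - q + 12)/(-q^2 + q + 12)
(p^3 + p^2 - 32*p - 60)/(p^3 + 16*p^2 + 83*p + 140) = (p^2 - 4*p - 12)/(p^2 + 11*p + 28)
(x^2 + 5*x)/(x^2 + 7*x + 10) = x/(x + 2)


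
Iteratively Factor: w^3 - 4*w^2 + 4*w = (w - 2)*(w^2 - 2*w) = (w - 2)^2*(w)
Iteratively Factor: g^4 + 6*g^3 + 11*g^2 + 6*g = (g + 1)*(g^3 + 5*g^2 + 6*g) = (g + 1)*(g + 2)*(g^2 + 3*g) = g*(g + 1)*(g + 2)*(g + 3)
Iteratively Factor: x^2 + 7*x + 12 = (x + 4)*(x + 3)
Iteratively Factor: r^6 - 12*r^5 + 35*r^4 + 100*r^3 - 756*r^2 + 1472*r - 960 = (r - 2)*(r^5 - 10*r^4 + 15*r^3 + 130*r^2 - 496*r + 480) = (r - 5)*(r - 2)*(r^4 - 5*r^3 - 10*r^2 + 80*r - 96) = (r - 5)*(r - 3)*(r - 2)*(r^3 - 2*r^2 - 16*r + 32) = (r - 5)*(r - 3)*(r - 2)^2*(r^2 - 16) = (r - 5)*(r - 4)*(r - 3)*(r - 2)^2*(r + 4)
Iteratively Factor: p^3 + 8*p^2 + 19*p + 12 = (p + 3)*(p^2 + 5*p + 4) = (p + 1)*(p + 3)*(p + 4)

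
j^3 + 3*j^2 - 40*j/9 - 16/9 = (j - 4/3)*(j + 1/3)*(j + 4)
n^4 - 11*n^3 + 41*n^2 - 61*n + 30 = (n - 5)*(n - 3)*(n - 2)*(n - 1)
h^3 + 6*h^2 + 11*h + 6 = (h + 1)*(h + 2)*(h + 3)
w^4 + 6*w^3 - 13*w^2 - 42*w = w*(w - 3)*(w + 2)*(w + 7)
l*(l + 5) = l^2 + 5*l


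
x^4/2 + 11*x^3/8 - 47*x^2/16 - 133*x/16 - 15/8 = (x/2 + 1)*(x - 5/2)*(x + 1/4)*(x + 3)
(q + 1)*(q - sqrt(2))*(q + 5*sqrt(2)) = q^3 + q^2 + 4*sqrt(2)*q^2 - 10*q + 4*sqrt(2)*q - 10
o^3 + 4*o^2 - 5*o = o*(o - 1)*(o + 5)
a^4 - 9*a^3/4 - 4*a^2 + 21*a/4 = a*(a - 3)*(a - 1)*(a + 7/4)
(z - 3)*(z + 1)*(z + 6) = z^3 + 4*z^2 - 15*z - 18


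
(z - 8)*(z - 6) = z^2 - 14*z + 48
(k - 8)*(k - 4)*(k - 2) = k^3 - 14*k^2 + 56*k - 64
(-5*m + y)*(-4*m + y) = 20*m^2 - 9*m*y + y^2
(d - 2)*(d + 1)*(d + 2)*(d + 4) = d^4 + 5*d^3 - 20*d - 16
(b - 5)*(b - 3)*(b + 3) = b^3 - 5*b^2 - 9*b + 45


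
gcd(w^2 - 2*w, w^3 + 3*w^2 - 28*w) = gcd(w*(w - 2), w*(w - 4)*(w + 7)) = w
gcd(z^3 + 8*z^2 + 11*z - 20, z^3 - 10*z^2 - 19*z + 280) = z + 5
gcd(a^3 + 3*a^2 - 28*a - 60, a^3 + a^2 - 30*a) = a^2 + a - 30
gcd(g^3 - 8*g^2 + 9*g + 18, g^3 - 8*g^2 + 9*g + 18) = g^3 - 8*g^2 + 9*g + 18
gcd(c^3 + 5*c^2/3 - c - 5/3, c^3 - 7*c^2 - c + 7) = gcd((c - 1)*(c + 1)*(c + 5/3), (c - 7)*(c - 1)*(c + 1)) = c^2 - 1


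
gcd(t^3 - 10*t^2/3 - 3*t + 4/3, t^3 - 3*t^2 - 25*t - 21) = t + 1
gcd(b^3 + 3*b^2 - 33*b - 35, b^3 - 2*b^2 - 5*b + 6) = 1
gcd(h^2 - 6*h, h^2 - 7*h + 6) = h - 6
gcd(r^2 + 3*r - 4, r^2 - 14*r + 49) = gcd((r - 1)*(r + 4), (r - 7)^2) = 1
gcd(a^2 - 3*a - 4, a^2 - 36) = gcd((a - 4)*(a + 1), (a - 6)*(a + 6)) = 1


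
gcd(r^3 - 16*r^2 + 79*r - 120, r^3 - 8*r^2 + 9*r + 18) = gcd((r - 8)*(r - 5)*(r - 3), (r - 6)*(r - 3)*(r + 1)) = r - 3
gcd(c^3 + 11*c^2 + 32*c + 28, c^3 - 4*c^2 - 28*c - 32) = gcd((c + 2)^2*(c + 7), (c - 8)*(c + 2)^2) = c^2 + 4*c + 4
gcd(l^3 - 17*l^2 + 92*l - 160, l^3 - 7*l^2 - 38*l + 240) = l^2 - 13*l + 40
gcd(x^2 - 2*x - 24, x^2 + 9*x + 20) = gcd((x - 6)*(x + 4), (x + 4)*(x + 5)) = x + 4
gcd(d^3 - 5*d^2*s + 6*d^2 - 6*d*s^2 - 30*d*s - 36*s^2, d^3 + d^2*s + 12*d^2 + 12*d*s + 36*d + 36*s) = d^2 + d*s + 6*d + 6*s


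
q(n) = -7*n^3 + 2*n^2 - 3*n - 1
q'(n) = -21*n^2 + 4*n - 3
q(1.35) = -18.63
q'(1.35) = -35.87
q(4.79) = -738.80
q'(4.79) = -465.67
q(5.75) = -1282.89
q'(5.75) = -674.31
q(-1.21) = 17.96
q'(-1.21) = -38.59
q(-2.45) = 121.30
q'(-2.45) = -138.85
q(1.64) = -31.42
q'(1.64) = -52.92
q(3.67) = -331.09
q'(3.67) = -271.17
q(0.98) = -8.61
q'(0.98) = -19.25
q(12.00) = -11845.00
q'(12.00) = -2979.00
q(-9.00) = 5291.00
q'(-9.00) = -1740.00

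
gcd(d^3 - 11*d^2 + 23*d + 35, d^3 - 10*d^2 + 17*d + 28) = d^2 - 6*d - 7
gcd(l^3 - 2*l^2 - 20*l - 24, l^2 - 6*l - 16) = l + 2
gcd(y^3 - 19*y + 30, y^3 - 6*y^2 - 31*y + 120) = y^2 + 2*y - 15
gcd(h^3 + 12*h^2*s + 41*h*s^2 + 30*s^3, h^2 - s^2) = h + s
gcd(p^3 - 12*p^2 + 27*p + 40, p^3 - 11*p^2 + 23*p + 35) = p^2 - 4*p - 5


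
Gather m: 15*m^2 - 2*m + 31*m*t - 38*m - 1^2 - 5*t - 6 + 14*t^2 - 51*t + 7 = 15*m^2 + m*(31*t - 40) + 14*t^2 - 56*t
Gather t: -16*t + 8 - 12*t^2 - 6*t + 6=-12*t^2 - 22*t + 14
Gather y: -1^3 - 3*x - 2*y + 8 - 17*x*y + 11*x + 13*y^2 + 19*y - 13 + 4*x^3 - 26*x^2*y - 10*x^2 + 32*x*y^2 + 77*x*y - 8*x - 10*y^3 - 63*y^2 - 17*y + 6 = 4*x^3 - 10*x^2 - 10*y^3 + y^2*(32*x - 50) + y*(-26*x^2 + 60*x)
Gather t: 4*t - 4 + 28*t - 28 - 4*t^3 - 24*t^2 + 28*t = -4*t^3 - 24*t^2 + 60*t - 32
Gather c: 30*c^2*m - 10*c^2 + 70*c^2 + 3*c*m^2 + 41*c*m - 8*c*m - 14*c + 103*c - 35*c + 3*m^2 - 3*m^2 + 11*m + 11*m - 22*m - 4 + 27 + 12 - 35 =c^2*(30*m + 60) + c*(3*m^2 + 33*m + 54)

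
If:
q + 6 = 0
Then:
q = -6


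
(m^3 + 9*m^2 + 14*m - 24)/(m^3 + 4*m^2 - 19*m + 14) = (m^2 + 10*m + 24)/(m^2 + 5*m - 14)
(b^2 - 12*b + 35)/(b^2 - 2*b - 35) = (b - 5)/(b + 5)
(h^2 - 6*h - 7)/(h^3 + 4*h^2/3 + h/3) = 3*(h - 7)/(h*(3*h + 1))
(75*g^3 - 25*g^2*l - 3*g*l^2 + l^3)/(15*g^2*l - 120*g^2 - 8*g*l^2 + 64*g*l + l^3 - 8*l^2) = (5*g + l)/(l - 8)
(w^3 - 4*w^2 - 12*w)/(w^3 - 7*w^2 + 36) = w/(w - 3)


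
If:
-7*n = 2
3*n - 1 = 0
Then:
No Solution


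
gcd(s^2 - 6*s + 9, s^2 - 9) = s - 3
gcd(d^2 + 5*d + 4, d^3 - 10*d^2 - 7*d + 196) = d + 4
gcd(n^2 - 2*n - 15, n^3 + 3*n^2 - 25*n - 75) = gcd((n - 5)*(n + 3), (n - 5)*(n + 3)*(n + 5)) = n^2 - 2*n - 15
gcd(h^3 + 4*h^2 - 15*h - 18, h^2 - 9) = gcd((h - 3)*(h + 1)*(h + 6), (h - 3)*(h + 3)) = h - 3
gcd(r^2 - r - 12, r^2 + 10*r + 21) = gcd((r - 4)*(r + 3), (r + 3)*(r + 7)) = r + 3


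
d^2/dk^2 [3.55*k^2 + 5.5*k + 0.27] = 7.10000000000000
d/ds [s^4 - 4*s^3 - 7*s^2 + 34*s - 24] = 4*s^3 - 12*s^2 - 14*s + 34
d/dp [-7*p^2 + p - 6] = 1 - 14*p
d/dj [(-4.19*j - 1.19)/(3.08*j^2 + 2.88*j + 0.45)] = (12.9052*j^2 + 7.3304*j + 1.5417)/(9.4864*j^4 + 17.7408*j^3 + 11.0664*j^2 + 2.592*j + 0.2025)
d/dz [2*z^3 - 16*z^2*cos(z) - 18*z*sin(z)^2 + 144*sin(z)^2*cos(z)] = 16*z^2*sin(z) + 6*z^2 - 18*z*sin(2*z) - 32*z*cos(z) - 36*sin(z) + 108*sin(3*z) + 9*cos(2*z) - 9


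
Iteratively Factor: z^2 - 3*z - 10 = (z + 2)*(z - 5)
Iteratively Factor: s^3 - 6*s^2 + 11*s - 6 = (s - 1)*(s^2 - 5*s + 6) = (s - 3)*(s - 1)*(s - 2)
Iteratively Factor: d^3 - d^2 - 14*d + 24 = (d - 2)*(d^2 + d - 12) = (d - 3)*(d - 2)*(d + 4)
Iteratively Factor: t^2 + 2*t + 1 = (t + 1)*(t + 1)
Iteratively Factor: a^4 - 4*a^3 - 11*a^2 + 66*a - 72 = (a - 2)*(a^3 - 2*a^2 - 15*a + 36) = (a - 3)*(a - 2)*(a^2 + a - 12) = (a - 3)*(a - 2)*(a + 4)*(a - 3)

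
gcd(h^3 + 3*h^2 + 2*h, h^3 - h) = h^2 + h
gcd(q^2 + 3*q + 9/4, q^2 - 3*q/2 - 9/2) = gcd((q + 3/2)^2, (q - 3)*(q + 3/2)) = q + 3/2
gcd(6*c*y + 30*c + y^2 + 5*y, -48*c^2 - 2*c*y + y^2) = 6*c + y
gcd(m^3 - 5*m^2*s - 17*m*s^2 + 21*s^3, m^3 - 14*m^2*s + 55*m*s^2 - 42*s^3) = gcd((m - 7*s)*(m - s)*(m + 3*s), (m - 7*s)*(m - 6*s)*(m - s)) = m^2 - 8*m*s + 7*s^2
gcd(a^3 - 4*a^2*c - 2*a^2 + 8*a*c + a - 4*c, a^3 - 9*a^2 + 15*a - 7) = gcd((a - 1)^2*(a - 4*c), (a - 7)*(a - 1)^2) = a^2 - 2*a + 1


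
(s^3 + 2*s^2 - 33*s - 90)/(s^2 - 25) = (s^2 - 3*s - 18)/(s - 5)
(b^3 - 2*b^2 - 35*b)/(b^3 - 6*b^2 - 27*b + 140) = b/(b - 4)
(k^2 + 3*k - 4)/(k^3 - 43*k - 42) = (-k^2 - 3*k + 4)/(-k^3 + 43*k + 42)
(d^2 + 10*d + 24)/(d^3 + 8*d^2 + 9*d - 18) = (d + 4)/(d^2 + 2*d - 3)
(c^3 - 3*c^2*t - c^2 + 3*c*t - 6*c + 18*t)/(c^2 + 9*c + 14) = (c^2 - 3*c*t - 3*c + 9*t)/(c + 7)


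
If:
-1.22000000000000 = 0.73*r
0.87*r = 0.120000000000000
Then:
No Solution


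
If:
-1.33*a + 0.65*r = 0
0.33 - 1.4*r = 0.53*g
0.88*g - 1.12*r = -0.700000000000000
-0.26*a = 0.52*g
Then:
No Solution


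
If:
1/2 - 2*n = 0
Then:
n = 1/4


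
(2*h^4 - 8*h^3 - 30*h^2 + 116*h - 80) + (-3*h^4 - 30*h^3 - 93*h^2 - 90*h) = -h^4 - 38*h^3 - 123*h^2 + 26*h - 80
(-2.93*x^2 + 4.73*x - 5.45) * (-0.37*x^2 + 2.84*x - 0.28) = 1.0841*x^4 - 10.0713*x^3 + 16.2701*x^2 - 16.8024*x + 1.526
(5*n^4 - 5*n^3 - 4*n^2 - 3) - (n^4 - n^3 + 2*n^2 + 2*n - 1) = 4*n^4 - 4*n^3 - 6*n^2 - 2*n - 2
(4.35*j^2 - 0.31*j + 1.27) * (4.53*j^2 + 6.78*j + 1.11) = 19.7055*j^4 + 28.0887*j^3 + 8.4798*j^2 + 8.2665*j + 1.4097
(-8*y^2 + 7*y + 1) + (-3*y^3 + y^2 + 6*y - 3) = -3*y^3 - 7*y^2 + 13*y - 2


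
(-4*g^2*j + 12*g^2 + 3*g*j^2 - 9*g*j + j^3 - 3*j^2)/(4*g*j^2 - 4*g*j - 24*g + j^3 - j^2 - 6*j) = (-g + j)/(j + 2)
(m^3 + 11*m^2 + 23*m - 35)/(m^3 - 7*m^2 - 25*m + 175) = (m^2 + 6*m - 7)/(m^2 - 12*m + 35)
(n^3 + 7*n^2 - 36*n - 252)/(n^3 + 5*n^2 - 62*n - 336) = (n - 6)/(n - 8)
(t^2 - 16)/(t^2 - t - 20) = (t - 4)/(t - 5)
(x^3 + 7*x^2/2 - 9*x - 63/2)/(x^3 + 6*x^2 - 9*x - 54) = (x + 7/2)/(x + 6)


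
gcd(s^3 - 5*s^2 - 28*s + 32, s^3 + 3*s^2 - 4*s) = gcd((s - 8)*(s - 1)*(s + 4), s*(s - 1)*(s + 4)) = s^2 + 3*s - 4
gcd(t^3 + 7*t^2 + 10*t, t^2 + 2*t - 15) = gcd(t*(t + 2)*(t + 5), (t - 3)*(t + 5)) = t + 5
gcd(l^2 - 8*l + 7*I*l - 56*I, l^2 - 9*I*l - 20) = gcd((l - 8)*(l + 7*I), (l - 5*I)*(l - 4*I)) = 1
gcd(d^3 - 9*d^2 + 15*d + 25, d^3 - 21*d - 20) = d^2 - 4*d - 5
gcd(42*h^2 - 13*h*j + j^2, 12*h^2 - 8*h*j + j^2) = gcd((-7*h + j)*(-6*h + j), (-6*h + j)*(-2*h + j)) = 6*h - j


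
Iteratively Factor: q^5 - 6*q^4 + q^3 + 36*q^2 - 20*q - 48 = (q + 1)*(q^4 - 7*q^3 + 8*q^2 + 28*q - 48) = (q - 3)*(q + 1)*(q^3 - 4*q^2 - 4*q + 16) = (q - 3)*(q + 1)*(q + 2)*(q^2 - 6*q + 8) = (q - 3)*(q - 2)*(q + 1)*(q + 2)*(q - 4)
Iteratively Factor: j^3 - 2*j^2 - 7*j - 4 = (j - 4)*(j^2 + 2*j + 1) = (j - 4)*(j + 1)*(j + 1)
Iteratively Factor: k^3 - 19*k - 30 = (k + 2)*(k^2 - 2*k - 15) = (k - 5)*(k + 2)*(k + 3)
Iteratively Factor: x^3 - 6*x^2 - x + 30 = (x - 5)*(x^2 - x - 6) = (x - 5)*(x + 2)*(x - 3)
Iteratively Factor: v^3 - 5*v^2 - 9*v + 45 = (v - 5)*(v^2 - 9) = (v - 5)*(v + 3)*(v - 3)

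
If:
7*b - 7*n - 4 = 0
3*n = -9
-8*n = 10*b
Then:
No Solution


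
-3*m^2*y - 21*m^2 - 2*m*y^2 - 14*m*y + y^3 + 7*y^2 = (-3*m + y)*(m + y)*(y + 7)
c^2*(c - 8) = c^3 - 8*c^2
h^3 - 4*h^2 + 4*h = h*(h - 2)^2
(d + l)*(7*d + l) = 7*d^2 + 8*d*l + l^2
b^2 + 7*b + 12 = (b + 3)*(b + 4)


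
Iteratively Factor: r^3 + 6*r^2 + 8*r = (r)*(r^2 + 6*r + 8) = r*(r + 2)*(r + 4)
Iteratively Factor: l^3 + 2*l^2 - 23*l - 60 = (l + 3)*(l^2 - l - 20) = (l + 3)*(l + 4)*(l - 5)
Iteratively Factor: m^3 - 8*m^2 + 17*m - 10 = (m - 1)*(m^2 - 7*m + 10) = (m - 5)*(m - 1)*(m - 2)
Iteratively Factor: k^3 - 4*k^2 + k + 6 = (k + 1)*(k^2 - 5*k + 6) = (k - 3)*(k + 1)*(k - 2)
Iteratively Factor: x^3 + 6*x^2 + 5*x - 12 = (x - 1)*(x^2 + 7*x + 12) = (x - 1)*(x + 3)*(x + 4)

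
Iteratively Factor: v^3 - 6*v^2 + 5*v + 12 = (v + 1)*(v^2 - 7*v + 12) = (v - 3)*(v + 1)*(v - 4)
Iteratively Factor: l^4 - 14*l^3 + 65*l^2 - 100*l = (l - 4)*(l^3 - 10*l^2 + 25*l) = l*(l - 4)*(l^2 - 10*l + 25) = l*(l - 5)*(l - 4)*(l - 5)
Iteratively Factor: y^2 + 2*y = (y + 2)*(y)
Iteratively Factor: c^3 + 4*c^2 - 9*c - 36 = (c + 4)*(c^2 - 9) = (c - 3)*(c + 4)*(c + 3)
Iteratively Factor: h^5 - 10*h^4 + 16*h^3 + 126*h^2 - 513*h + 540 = (h - 3)*(h^4 - 7*h^3 - 5*h^2 + 111*h - 180) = (h - 3)^2*(h^3 - 4*h^2 - 17*h + 60) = (h - 3)^2*(h + 4)*(h^2 - 8*h + 15) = (h - 5)*(h - 3)^2*(h + 4)*(h - 3)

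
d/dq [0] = 0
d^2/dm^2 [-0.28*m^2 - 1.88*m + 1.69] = -0.560000000000000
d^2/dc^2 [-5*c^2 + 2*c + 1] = -10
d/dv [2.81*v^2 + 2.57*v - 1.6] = 5.62*v + 2.57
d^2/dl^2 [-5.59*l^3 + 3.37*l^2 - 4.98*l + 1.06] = 6.74 - 33.54*l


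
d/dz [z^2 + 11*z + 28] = 2*z + 11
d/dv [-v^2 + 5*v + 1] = 5 - 2*v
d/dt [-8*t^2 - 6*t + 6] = -16*t - 6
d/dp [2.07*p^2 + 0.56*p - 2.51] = 4.14*p + 0.56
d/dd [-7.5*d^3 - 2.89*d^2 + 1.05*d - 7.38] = -22.5*d^2 - 5.78*d + 1.05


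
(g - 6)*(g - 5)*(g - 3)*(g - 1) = g^4 - 15*g^3 + 77*g^2 - 153*g + 90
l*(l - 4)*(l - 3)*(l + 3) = l^4 - 4*l^3 - 9*l^2 + 36*l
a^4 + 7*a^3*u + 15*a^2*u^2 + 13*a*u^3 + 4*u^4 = (a + u)^3*(a + 4*u)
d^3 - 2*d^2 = d^2*(d - 2)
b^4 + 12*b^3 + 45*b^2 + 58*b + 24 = (b + 1)^2*(b + 4)*(b + 6)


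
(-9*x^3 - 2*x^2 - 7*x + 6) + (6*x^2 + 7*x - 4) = -9*x^3 + 4*x^2 + 2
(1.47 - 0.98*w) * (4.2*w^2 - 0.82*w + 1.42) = -4.116*w^3 + 6.9776*w^2 - 2.597*w + 2.0874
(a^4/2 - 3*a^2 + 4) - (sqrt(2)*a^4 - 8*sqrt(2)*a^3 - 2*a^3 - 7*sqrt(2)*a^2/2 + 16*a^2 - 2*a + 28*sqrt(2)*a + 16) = -sqrt(2)*a^4 + a^4/2 + 2*a^3 + 8*sqrt(2)*a^3 - 19*a^2 + 7*sqrt(2)*a^2/2 - 28*sqrt(2)*a + 2*a - 12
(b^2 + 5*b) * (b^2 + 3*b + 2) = b^4 + 8*b^3 + 17*b^2 + 10*b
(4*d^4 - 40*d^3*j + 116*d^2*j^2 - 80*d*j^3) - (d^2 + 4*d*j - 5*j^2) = 4*d^4 - 40*d^3*j + 116*d^2*j^2 - d^2 - 80*d*j^3 - 4*d*j + 5*j^2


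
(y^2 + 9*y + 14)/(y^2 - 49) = (y + 2)/(y - 7)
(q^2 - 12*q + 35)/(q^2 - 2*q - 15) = (q - 7)/(q + 3)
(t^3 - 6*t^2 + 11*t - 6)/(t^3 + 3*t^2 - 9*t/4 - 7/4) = 4*(t^2 - 5*t + 6)/(4*t^2 + 16*t + 7)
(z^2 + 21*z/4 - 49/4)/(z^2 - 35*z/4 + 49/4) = (z + 7)/(z - 7)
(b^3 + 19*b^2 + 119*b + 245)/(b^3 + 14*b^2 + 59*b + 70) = (b + 7)/(b + 2)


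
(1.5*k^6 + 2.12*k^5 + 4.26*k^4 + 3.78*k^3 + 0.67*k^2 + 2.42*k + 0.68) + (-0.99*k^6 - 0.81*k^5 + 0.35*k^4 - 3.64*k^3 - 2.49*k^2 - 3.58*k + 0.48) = 0.51*k^6 + 1.31*k^5 + 4.61*k^4 + 0.14*k^3 - 1.82*k^2 - 1.16*k + 1.16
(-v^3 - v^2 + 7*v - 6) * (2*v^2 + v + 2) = -2*v^5 - 3*v^4 + 11*v^3 - 7*v^2 + 8*v - 12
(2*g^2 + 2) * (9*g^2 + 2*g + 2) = 18*g^4 + 4*g^3 + 22*g^2 + 4*g + 4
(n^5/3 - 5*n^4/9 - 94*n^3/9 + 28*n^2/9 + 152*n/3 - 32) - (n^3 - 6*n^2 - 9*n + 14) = n^5/3 - 5*n^4/9 - 103*n^3/9 + 82*n^2/9 + 179*n/3 - 46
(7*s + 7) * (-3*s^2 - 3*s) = -21*s^3 - 42*s^2 - 21*s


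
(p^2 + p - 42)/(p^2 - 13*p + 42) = (p + 7)/(p - 7)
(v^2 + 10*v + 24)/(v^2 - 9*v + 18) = (v^2 + 10*v + 24)/(v^2 - 9*v + 18)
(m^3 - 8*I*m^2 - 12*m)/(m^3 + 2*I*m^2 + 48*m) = (m - 2*I)/(m + 8*I)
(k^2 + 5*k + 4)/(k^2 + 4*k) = (k + 1)/k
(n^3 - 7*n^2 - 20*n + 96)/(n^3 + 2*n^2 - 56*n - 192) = (n - 3)/(n + 6)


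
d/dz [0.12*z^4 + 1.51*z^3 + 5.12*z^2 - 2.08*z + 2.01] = 0.48*z^3 + 4.53*z^2 + 10.24*z - 2.08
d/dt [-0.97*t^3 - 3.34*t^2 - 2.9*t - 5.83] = -2.91*t^2 - 6.68*t - 2.9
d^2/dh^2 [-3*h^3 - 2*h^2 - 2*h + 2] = -18*h - 4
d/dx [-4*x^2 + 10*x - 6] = 10 - 8*x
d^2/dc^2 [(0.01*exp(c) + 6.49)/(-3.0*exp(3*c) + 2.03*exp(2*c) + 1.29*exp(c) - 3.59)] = (-0.36*exp(6*c) - 525.5073*exp(5*c) + 434.569091*exp(4*c) - 55.319677*exp(3*c) + 577.652349*exp(2*c) - 200.035012*exp(c) - 30.18472)*exp(c)/(27.0*exp(9*c) - 54.81*exp(8*c) + 2.25809999999999*exp(7*c) + 135.701173*exp(6*c) - 132.149583*exp(5*c) - 49.112076*exp(4*c) + 170.253009*exp(3*c) - 60.566172*exp(2*c) - 49.876947*exp(c) + 46.268279)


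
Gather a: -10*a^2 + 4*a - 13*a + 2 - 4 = -10*a^2 - 9*a - 2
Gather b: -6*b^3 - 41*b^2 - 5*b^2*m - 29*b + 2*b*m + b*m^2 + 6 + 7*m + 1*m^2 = -6*b^3 + b^2*(-5*m - 41) + b*(m^2 + 2*m - 29) + m^2 + 7*m + 6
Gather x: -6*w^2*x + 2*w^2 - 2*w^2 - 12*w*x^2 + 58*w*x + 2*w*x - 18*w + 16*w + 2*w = -12*w*x^2 + x*(-6*w^2 + 60*w)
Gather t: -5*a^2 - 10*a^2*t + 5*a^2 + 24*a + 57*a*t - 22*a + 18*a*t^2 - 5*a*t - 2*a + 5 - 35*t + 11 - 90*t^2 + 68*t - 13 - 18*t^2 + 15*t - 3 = t^2*(18*a - 108) + t*(-10*a^2 + 52*a + 48)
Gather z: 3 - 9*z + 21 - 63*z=24 - 72*z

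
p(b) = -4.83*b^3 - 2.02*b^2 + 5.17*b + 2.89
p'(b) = -14.49*b^2 - 4.04*b + 5.17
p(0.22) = 3.88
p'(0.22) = 3.58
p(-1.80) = 15.21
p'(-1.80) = -34.51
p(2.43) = -65.78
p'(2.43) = -90.21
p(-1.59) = 8.98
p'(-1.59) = -25.04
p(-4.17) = 296.44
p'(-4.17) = -229.95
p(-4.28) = 322.44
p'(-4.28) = -242.97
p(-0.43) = 0.68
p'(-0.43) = 4.23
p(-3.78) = 215.35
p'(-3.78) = -186.60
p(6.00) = -1082.09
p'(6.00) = -540.71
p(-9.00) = 3313.81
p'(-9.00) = -1132.16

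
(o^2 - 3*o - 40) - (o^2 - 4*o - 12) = o - 28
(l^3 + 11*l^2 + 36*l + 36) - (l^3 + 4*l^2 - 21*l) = 7*l^2 + 57*l + 36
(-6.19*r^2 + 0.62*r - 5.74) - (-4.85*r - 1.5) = -6.19*r^2 + 5.47*r - 4.24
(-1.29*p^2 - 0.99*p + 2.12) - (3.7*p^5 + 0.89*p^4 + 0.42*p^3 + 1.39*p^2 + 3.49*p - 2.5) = -3.7*p^5 - 0.89*p^4 - 0.42*p^3 - 2.68*p^2 - 4.48*p + 4.62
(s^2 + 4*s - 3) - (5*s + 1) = s^2 - s - 4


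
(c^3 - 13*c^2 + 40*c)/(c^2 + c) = (c^2 - 13*c + 40)/(c + 1)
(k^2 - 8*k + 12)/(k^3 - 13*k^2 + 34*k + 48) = (k - 2)/(k^2 - 7*k - 8)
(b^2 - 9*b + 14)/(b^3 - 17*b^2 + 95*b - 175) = (b - 2)/(b^2 - 10*b + 25)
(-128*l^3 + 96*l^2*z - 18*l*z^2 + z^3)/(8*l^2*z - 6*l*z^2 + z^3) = (64*l^2 - 16*l*z + z^2)/(z*(-4*l + z))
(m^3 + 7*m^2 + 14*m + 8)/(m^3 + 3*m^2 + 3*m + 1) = (m^2 + 6*m + 8)/(m^2 + 2*m + 1)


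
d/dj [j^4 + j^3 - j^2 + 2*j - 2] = 4*j^3 + 3*j^2 - 2*j + 2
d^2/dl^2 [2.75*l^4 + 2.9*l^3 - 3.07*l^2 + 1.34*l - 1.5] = 33.0*l^2 + 17.4*l - 6.14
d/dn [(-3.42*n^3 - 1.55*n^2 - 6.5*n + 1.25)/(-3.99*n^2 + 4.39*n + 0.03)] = (13.6458*n^4 - 30.0276*n^3 - 33.0473*n^2 + 9.882*n - 5.6825)/(15.9201*n^4 - 35.0322*n^3 + 19.0327*n^2 + 0.2634*n + 0.0009)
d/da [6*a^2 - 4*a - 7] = 12*a - 4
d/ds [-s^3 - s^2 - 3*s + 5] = -3*s^2 - 2*s - 3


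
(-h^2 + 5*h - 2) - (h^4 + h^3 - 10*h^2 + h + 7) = -h^4 - h^3 + 9*h^2 + 4*h - 9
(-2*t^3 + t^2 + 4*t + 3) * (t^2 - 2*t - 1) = -2*t^5 + 5*t^4 + 4*t^3 - 6*t^2 - 10*t - 3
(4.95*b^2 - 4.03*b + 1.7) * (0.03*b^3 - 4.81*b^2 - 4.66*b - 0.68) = 0.1485*b^5 - 23.9304*b^4 - 3.6317*b^3 + 7.2368*b^2 - 5.1816*b - 1.156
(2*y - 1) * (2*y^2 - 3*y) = 4*y^3 - 8*y^2 + 3*y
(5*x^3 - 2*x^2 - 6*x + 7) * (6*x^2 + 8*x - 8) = 30*x^5 + 28*x^4 - 92*x^3 + 10*x^2 + 104*x - 56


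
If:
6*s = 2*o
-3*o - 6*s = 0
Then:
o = 0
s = 0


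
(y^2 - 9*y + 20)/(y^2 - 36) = (y^2 - 9*y + 20)/(y^2 - 36)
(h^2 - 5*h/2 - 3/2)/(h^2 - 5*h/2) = (2*h^2 - 5*h - 3)/(h*(2*h - 5))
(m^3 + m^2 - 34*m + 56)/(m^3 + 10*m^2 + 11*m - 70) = (m - 4)/(m + 5)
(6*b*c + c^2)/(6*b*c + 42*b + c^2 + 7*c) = c/(c + 7)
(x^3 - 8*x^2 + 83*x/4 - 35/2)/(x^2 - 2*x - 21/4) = (2*x^2 - 9*x + 10)/(2*x + 3)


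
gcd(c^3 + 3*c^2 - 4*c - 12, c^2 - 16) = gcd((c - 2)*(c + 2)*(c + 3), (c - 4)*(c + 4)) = 1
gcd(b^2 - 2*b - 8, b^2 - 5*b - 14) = b + 2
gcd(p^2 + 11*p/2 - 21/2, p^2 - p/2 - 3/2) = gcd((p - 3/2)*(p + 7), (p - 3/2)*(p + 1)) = p - 3/2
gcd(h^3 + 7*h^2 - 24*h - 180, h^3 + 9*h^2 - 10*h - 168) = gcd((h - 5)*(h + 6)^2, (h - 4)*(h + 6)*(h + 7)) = h + 6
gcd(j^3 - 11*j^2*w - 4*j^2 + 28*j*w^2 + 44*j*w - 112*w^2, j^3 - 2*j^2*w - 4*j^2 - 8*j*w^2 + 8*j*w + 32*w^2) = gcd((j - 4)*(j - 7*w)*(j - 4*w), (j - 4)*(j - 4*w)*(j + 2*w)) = -j^2 + 4*j*w + 4*j - 16*w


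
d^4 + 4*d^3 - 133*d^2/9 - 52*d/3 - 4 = (d - 3)*(d + 1/3)*(d + 2/3)*(d + 6)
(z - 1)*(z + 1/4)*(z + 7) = z^3 + 25*z^2/4 - 11*z/2 - 7/4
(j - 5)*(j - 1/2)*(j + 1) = j^3 - 9*j^2/2 - 3*j + 5/2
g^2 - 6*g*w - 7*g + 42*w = (g - 7)*(g - 6*w)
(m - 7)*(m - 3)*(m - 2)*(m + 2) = m^4 - 10*m^3 + 17*m^2 + 40*m - 84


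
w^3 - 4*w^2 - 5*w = w*(w - 5)*(w + 1)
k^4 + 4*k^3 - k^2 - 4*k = k*(k - 1)*(k + 1)*(k + 4)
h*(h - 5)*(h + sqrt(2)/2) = h^3 - 5*h^2 + sqrt(2)*h^2/2 - 5*sqrt(2)*h/2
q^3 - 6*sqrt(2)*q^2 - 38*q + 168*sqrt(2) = (q - 7*sqrt(2))*(q - 3*sqrt(2))*(q + 4*sqrt(2))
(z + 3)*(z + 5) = z^2 + 8*z + 15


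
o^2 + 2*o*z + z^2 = (o + z)^2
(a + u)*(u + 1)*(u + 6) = a*u^2 + 7*a*u + 6*a + u^3 + 7*u^2 + 6*u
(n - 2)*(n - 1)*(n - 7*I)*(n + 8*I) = n^4 - 3*n^3 + I*n^3 + 58*n^2 - 3*I*n^2 - 168*n + 2*I*n + 112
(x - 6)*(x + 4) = x^2 - 2*x - 24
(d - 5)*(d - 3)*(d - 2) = d^3 - 10*d^2 + 31*d - 30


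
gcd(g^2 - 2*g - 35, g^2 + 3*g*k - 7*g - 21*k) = g - 7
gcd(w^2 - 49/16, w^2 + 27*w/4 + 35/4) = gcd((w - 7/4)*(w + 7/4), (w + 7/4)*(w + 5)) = w + 7/4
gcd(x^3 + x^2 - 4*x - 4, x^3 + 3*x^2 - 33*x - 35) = x + 1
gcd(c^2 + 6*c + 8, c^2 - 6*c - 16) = c + 2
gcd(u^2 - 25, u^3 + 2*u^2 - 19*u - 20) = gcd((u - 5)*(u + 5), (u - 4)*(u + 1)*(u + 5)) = u + 5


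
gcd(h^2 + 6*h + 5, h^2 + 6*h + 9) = 1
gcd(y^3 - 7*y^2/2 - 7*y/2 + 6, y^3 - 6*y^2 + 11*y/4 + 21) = y^2 - 5*y/2 - 6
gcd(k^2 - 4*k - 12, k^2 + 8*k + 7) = 1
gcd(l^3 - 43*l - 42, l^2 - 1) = l + 1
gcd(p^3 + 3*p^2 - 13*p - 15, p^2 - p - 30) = p + 5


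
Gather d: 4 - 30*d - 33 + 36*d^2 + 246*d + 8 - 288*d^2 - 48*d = -252*d^2 + 168*d - 21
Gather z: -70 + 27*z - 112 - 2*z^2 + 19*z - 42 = -2*z^2 + 46*z - 224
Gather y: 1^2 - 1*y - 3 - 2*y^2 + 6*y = -2*y^2 + 5*y - 2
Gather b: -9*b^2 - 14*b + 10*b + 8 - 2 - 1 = -9*b^2 - 4*b + 5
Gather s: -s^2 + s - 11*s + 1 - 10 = -s^2 - 10*s - 9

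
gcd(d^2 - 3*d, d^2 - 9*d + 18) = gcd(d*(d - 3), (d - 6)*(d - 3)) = d - 3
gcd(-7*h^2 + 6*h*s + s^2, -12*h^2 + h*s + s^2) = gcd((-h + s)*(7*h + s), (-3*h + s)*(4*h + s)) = 1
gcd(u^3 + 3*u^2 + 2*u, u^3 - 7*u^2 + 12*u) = u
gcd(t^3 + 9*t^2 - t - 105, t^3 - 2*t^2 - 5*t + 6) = t - 3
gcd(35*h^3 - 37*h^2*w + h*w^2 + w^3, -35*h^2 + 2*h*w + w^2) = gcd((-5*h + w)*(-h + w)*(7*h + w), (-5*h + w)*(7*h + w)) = -35*h^2 + 2*h*w + w^2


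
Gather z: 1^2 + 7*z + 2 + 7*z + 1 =14*z + 4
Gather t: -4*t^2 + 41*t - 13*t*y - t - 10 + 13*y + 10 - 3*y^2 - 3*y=-4*t^2 + t*(40 - 13*y) - 3*y^2 + 10*y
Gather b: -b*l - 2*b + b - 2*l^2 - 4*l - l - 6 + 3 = b*(-l - 1) - 2*l^2 - 5*l - 3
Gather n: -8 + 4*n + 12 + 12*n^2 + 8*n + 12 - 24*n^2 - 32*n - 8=-12*n^2 - 20*n + 8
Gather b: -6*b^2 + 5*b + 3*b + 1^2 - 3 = -6*b^2 + 8*b - 2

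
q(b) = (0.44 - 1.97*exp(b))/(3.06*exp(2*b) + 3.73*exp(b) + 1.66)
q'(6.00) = 0.00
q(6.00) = 0.00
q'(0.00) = -0.02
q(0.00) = -0.18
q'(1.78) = 0.07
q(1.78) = -0.09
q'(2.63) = 0.04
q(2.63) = -0.04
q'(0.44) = 0.04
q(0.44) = -0.18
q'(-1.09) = -0.16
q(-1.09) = -0.07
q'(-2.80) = -0.09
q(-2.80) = 0.17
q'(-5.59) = -0.01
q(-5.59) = 0.26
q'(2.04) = 0.06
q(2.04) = -0.07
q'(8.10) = 0.00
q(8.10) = -0.00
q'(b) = (0.44 - 1.97*exp(b))*(-6.12*exp(2*b) - 3.73*exp(b))/(3.06*exp(2*b) + 3.73*exp(b) + 1.66)^2 - 1.97*exp(b)/(3.06*exp(2*b) + 3.73*exp(b) + 1.66) = (6.0282*exp(2*b) - 2.6928*exp(b) - 4.9114)*exp(b)/(9.3636*exp(4*b) + 22.8276*exp(3*b) + 24.0721*exp(2*b) + 12.3836*exp(b) + 2.7556)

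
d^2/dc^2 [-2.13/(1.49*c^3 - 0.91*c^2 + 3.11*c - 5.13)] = ((19.0422*c - 3.8766)*(1.49*c^3 - 0.91*c^2 + 3.11*c - 5.13) - 2.13*(4.47*c^2 - 1.82*c + 3.11)*(8.94*c^2 - 3.64*c + 6.22))/(1.49*c^3 - 0.91*c^2 + 3.11*c - 5.13)^3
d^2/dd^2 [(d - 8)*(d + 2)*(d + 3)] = 6*d - 6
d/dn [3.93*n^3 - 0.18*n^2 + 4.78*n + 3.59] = 11.79*n^2 - 0.36*n + 4.78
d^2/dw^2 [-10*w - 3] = 0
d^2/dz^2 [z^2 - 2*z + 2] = 2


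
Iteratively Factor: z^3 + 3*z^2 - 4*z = (z + 4)*(z^2 - z) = z*(z + 4)*(z - 1)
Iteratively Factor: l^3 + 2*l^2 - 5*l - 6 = (l - 2)*(l^2 + 4*l + 3) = (l - 2)*(l + 1)*(l + 3)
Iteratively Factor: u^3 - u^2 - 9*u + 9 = (u - 1)*(u^2 - 9) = (u - 3)*(u - 1)*(u + 3)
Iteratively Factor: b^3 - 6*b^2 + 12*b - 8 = (b - 2)*(b^2 - 4*b + 4) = (b - 2)^2*(b - 2)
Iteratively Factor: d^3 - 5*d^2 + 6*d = (d - 3)*(d^2 - 2*d) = d*(d - 3)*(d - 2)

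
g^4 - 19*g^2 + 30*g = g*(g - 3)*(g - 2)*(g + 5)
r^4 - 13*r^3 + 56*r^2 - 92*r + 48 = (r - 6)*(r - 4)*(r - 2)*(r - 1)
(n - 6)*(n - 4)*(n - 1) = n^3 - 11*n^2 + 34*n - 24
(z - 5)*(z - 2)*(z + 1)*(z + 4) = z^4 - 2*z^3 - 21*z^2 + 22*z + 40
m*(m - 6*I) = m^2 - 6*I*m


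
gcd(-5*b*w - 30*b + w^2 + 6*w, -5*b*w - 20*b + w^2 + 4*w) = -5*b + w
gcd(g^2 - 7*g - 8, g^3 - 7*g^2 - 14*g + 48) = g - 8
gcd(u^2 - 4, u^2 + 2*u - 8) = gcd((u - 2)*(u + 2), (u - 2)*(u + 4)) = u - 2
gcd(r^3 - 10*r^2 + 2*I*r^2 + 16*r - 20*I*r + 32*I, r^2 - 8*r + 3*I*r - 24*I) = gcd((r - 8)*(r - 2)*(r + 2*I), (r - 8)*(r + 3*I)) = r - 8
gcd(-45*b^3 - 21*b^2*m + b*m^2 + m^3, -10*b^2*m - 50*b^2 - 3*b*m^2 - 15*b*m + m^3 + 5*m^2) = 5*b - m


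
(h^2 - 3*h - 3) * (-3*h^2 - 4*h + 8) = -3*h^4 + 5*h^3 + 29*h^2 - 12*h - 24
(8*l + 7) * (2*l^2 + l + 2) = 16*l^3 + 22*l^2 + 23*l + 14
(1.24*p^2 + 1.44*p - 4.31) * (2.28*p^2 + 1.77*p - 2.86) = 2.8272*p^4 + 5.478*p^3 - 10.8244*p^2 - 11.7471*p + 12.3266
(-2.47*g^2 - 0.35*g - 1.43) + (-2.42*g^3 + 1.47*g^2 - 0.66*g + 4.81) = -2.42*g^3 - 1.0*g^2 - 1.01*g + 3.38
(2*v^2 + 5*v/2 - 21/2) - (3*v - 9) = 2*v^2 - v/2 - 3/2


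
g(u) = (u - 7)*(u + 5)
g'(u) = 2*u - 2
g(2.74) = -32.97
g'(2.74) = 3.48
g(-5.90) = 11.61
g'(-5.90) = -13.80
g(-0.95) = -32.20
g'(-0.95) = -3.90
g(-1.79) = -28.22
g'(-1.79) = -5.58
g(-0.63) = -33.34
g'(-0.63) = -3.26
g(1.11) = -35.99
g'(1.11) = 0.22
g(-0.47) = -33.84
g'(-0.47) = -2.94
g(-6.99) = 27.84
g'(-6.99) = -15.98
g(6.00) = -11.00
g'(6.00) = 10.00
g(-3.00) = -20.00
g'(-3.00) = -8.00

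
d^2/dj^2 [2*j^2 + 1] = 4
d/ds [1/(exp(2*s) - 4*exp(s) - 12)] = 2*(2 - exp(s))*exp(s)/(-exp(2*s) + 4*exp(s) + 12)^2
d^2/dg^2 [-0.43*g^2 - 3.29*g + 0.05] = -0.860000000000000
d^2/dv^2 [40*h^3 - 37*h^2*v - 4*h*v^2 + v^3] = -8*h + 6*v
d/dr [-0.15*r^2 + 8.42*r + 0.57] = 8.42 - 0.3*r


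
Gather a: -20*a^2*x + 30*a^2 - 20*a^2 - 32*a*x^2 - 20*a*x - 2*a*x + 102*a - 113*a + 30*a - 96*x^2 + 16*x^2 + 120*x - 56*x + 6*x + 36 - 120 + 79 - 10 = a^2*(10 - 20*x) + a*(-32*x^2 - 22*x + 19) - 80*x^2 + 70*x - 15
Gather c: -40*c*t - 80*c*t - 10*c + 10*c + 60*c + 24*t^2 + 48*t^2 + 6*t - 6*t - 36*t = c*(60 - 120*t) + 72*t^2 - 36*t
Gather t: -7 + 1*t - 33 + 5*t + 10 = 6*t - 30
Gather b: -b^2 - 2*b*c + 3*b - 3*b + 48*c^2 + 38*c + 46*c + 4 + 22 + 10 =-b^2 - 2*b*c + 48*c^2 + 84*c + 36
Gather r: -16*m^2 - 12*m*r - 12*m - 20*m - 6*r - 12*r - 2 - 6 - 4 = -16*m^2 - 32*m + r*(-12*m - 18) - 12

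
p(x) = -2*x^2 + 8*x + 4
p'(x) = 8 - 4*x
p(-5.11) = -89.10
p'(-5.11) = 28.44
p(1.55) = 11.60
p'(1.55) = 1.80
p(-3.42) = -46.75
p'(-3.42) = 21.68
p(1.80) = 11.92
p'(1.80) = 0.80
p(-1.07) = -6.85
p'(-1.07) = 12.28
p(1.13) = 10.49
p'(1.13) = 3.48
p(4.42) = 0.29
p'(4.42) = -9.68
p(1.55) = 11.60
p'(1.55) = 1.80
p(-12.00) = -380.00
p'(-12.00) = 56.00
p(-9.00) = -230.00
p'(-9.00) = 44.00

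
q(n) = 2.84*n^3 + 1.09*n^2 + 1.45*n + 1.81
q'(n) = 8.52*n^2 + 2.18*n + 1.45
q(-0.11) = 1.66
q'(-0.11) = 1.31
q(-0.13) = 1.63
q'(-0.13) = 1.31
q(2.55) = 59.69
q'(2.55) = 62.41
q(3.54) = 146.59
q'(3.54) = 115.94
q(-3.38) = -100.30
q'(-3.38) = 91.42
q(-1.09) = -2.15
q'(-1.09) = 9.20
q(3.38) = 128.83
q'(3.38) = 106.15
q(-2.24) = -27.89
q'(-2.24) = 39.32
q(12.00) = 5083.69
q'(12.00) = 1254.49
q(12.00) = 5083.69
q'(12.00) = 1254.49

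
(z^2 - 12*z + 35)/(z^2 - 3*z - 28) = (z - 5)/(z + 4)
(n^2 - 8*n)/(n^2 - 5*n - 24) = n/(n + 3)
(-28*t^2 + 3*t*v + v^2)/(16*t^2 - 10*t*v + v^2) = (-28*t^2 + 3*t*v + v^2)/(16*t^2 - 10*t*v + v^2)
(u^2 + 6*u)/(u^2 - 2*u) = (u + 6)/(u - 2)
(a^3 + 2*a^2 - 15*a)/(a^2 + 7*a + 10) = a*(a - 3)/(a + 2)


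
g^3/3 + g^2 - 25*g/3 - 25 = (g/3 + 1)*(g - 5)*(g + 5)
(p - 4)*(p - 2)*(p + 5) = p^3 - p^2 - 22*p + 40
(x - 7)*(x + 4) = x^2 - 3*x - 28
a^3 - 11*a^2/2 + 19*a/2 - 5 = (a - 5/2)*(a - 2)*(a - 1)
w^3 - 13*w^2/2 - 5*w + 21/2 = (w - 7)*(w - 1)*(w + 3/2)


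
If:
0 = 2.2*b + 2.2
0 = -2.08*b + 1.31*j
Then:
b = -1.00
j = -1.59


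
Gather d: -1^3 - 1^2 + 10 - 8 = 0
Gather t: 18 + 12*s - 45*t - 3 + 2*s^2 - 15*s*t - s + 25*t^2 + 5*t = 2*s^2 + 11*s + 25*t^2 + t*(-15*s - 40) + 15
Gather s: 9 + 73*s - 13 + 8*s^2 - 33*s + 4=8*s^2 + 40*s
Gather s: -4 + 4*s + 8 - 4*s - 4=0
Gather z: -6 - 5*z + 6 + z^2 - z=z^2 - 6*z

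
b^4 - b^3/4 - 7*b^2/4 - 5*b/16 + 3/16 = (b - 3/2)*(b - 1/4)*(b + 1/2)*(b + 1)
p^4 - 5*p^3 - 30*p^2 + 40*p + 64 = (p - 8)*(p - 2)*(p + 1)*(p + 4)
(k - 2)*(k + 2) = k^2 - 4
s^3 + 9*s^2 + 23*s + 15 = (s + 1)*(s + 3)*(s + 5)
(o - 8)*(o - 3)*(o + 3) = o^3 - 8*o^2 - 9*o + 72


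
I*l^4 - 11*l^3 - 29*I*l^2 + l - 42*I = (l + 2*I)*(l + 3*I)*(l + 7*I)*(I*l + 1)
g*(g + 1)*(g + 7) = g^3 + 8*g^2 + 7*g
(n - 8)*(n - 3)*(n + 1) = n^3 - 10*n^2 + 13*n + 24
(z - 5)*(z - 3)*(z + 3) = z^3 - 5*z^2 - 9*z + 45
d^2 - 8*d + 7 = (d - 7)*(d - 1)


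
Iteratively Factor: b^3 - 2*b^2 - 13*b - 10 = (b - 5)*(b^2 + 3*b + 2) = (b - 5)*(b + 2)*(b + 1)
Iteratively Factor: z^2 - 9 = (z + 3)*(z - 3)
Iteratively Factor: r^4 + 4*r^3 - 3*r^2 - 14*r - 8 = (r - 2)*(r^3 + 6*r^2 + 9*r + 4) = (r - 2)*(r + 1)*(r^2 + 5*r + 4) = (r - 2)*(r + 1)*(r + 4)*(r + 1)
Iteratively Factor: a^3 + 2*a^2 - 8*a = (a - 2)*(a^2 + 4*a) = a*(a - 2)*(a + 4)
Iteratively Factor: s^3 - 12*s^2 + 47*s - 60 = (s - 4)*(s^2 - 8*s + 15) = (s - 4)*(s - 3)*(s - 5)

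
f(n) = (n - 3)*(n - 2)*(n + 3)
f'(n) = (n - 3)*(n - 2) + (n - 3)*(n + 3) + (n - 2)*(n + 3) = 3*n^2 - 4*n - 9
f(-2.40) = 14.26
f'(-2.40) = 17.88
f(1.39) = 4.31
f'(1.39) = -8.76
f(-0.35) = 20.86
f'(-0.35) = -7.23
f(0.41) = 14.04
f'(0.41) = -10.14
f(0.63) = 11.79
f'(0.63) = -10.33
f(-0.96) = 23.91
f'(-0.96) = -2.40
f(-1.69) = 22.67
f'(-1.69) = 6.33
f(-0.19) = 19.63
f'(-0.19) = -8.13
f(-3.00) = 0.00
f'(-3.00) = 30.00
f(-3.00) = 0.00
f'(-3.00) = 30.00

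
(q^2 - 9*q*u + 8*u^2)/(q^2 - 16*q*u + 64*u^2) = (q - u)/(q - 8*u)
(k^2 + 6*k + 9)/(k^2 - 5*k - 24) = (k + 3)/(k - 8)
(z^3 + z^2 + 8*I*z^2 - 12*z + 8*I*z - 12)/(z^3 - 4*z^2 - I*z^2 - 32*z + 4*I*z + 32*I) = (z^3 + z^2*(1 + 8*I) + z*(-12 + 8*I) - 12)/(z^3 + z^2*(-4 - I) + z*(-32 + 4*I) + 32*I)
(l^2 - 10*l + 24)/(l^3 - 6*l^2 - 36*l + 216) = (l - 4)/(l^2 - 36)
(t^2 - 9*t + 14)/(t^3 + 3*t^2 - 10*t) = (t - 7)/(t*(t + 5))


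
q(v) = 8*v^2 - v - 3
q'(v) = 16*v - 1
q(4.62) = 163.14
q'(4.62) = 72.92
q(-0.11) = -2.79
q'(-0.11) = -2.76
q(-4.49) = 162.77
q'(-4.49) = -72.84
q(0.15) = -2.97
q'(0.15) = 1.40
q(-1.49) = 16.25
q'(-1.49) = -24.84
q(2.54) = 46.07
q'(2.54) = 39.64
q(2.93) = 62.75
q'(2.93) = 45.88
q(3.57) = 95.39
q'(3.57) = 56.12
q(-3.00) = 72.00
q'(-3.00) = -49.00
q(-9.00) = 654.00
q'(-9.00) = -145.00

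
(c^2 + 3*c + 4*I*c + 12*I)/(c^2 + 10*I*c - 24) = (c + 3)/(c + 6*I)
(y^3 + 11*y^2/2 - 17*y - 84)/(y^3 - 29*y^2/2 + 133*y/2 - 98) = (2*y^2 + 19*y + 42)/(2*y^2 - 21*y + 49)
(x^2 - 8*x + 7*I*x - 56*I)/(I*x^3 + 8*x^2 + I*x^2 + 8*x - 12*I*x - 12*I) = (-I*x^2 + x*(7 + 8*I) - 56)/(x^3 + x^2*(1 - 8*I) + x*(-12 - 8*I) - 12)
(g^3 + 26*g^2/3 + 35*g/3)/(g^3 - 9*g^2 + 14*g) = (3*g^2 + 26*g + 35)/(3*(g^2 - 9*g + 14))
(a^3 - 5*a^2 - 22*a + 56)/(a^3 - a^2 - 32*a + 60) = (a^2 - 3*a - 28)/(a^2 + a - 30)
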